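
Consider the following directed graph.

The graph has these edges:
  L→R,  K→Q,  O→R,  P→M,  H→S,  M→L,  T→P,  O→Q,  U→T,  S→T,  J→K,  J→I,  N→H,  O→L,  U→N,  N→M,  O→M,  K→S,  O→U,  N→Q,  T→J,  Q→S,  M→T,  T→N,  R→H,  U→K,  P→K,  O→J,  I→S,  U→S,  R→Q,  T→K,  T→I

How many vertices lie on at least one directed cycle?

A vertex is on a directed cycle iff it belongs to a strongly connected component of size ≥ 2 (or has a self-loop).
The vertices on cycles are {H, I, J, K, L, M, N, P, Q, R, S, T} — 12 in total.

12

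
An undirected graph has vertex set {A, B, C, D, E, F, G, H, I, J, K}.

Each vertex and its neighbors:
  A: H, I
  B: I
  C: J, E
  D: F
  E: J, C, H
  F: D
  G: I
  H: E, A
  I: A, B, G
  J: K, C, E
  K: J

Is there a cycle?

DFS, tracking each vertex's parent; an edge to a visited non-parent vertex closes a cycle.
Start from D:
visit D (parent –)
  visit F (parent D)
    F–D: parent, skip
visit A (parent –)
  visit H (parent A)
    visit E (parent H)
      visit J (parent E)
        visit K (parent J)
          K–J: parent, skip
        visit C (parent J)
          C–J: parent, skip
          C–E: E visited and ≠ parent → cycle
Cycle: E – J – C – E.

Yes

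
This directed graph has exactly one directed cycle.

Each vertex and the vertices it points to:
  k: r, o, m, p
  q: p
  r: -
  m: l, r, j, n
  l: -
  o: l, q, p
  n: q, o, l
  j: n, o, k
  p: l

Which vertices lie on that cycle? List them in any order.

j, k, m

DFS with gray/black marking from k:
k gray
  r gray
  r black
  o gray
    l gray
    l black
    q gray
      p gray
        p→l: l black — skip
      p black
    q black
    o→p: p black — skip
  o black
  m gray
    m→l: l black — skip
    m→r: r black — skip
    j gray
      n gray
        n→q: q black — skip
        n→o: o black — skip
        n→l: l black — skip
      n black
      j→o: o black — skip
      j→k: k is gray → back edge
Back edge closes the cycle k → m → j → k; its vertices are {j, k, m}.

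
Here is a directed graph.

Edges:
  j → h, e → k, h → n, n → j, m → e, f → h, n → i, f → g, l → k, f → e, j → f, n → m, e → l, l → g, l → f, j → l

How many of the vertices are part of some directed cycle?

7

A vertex is on a directed cycle iff it belongs to a strongly connected component of size ≥ 2 (or has a self-loop).
The vertices on cycles are {e, f, h, j, l, m, n} — 7 in total.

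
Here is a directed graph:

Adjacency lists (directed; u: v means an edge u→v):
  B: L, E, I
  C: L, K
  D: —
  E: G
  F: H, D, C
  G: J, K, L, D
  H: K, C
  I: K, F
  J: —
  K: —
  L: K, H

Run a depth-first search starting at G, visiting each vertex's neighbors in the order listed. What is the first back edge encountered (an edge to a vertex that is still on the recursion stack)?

C→L

DFS from G (visiting each vertex's neighbors in the order listed); mark gray on enter, black on exit:
G gray
  J gray
  J black
  K gray
  K black
  L gray
    L→K: K black — skip
    H gray
      H→K: K black — skip
      C gray
        C→L: L is gray → back edge
First back edge: C → L.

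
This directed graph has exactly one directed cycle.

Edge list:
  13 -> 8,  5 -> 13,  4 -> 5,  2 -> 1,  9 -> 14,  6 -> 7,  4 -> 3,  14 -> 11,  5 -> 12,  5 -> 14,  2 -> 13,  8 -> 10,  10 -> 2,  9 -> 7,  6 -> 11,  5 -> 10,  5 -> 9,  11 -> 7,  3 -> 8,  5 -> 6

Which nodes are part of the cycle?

2, 8, 10, 13

DFS with gray/black marking from 8:
8 gray
  10 gray
    2 gray
      1 gray
      1 black
      13 gray
        13→8: 8 is gray → back edge
Back edge closes the cycle 8 → 10 → 2 → 13 → 8; its vertices are {2, 8, 10, 13}.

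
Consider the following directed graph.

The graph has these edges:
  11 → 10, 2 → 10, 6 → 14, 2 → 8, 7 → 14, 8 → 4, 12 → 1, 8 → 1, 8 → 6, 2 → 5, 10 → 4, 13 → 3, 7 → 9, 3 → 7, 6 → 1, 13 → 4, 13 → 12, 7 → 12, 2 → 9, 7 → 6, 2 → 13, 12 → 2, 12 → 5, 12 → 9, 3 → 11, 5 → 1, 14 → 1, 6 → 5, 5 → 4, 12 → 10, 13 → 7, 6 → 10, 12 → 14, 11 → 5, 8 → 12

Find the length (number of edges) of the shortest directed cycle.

3

For each vertex v, BFS finds the shortest path from v back to v.
The shortest such closed walk is 13 → 12 → 2 → 13, length 3.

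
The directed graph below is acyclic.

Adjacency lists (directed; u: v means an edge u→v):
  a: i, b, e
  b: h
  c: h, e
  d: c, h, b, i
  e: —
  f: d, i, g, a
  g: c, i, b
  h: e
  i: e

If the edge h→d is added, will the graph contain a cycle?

Adding h→d creates a cycle iff d can already reach h.
Path from d: d → h.
So d → … → h → d is a cycle.

Yes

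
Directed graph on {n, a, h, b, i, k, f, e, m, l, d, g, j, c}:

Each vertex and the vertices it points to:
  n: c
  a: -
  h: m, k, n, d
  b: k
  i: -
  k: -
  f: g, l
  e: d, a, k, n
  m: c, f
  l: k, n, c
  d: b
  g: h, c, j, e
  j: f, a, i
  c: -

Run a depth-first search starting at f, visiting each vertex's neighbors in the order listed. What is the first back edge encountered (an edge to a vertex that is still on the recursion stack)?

m→f

DFS from f (visiting each vertex's neighbors in the order listed); mark gray on enter, black on exit:
f gray
  g gray
    h gray
      m gray
        c gray
        c black
        m→f: f is gray → back edge
First back edge: m → f.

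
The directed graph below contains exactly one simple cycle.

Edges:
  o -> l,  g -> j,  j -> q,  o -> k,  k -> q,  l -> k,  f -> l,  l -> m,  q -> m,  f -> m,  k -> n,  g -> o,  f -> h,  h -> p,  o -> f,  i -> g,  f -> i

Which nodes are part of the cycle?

f, g, i, o

DFS with gray/black marking from f:
f gray
  i gray
    g gray
      o gray
        l gray
          m gray
          m black
          k gray
            n gray
            n black
            q gray
              q→m: m black — skip
            q black
          k black
        l black
        o→k: k black — skip
        o→f: f is gray → back edge
Back edge closes the cycle f → i → g → o → f; its vertices are {f, g, i, o}.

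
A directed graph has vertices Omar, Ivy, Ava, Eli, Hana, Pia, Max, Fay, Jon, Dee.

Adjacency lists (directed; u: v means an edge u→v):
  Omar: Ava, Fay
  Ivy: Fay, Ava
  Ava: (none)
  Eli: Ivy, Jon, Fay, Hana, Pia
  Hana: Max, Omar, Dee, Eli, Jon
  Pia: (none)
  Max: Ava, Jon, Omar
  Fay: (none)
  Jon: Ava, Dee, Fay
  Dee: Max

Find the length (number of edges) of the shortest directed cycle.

For each vertex v, BFS finds the shortest path from v back to v.
The shortest such closed walk is Hana → Eli → Hana, length 2.

2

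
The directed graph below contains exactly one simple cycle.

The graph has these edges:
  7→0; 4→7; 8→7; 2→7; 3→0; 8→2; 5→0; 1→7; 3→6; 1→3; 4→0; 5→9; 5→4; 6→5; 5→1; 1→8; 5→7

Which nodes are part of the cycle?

1, 3, 5, 6

DFS with gray/black marking from 5:
5 gray
  4 gray
    7 gray
      0 gray
      0 black
    7 black
    4→0: 0 black — skip
  4 black
  1 gray
    1→7: 7 black — skip
    8 gray
      8→7: 7 black — skip
      2 gray
        2→7: 7 black — skip
      2 black
    8 black
    3 gray
      6 gray
        6→5: 5 is gray → back edge
Back edge closes the cycle 5 → 1 → 3 → 6 → 5; its vertices are {1, 3, 5, 6}.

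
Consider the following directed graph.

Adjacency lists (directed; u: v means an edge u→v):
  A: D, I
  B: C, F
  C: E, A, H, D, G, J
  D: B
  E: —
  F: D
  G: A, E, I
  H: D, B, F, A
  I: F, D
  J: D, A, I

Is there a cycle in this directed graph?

Yes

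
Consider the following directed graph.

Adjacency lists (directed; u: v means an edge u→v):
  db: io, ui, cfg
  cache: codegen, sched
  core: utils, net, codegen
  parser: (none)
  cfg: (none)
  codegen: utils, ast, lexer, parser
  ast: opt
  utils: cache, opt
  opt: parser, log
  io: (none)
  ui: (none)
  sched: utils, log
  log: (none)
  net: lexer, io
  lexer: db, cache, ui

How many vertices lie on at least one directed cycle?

A vertex is on a directed cycle iff it belongs to a strongly connected component of size ≥ 2 (or has a self-loop).
The vertices on cycles are {cache, lexer, sched, utils, codegen} — 5 in total.

5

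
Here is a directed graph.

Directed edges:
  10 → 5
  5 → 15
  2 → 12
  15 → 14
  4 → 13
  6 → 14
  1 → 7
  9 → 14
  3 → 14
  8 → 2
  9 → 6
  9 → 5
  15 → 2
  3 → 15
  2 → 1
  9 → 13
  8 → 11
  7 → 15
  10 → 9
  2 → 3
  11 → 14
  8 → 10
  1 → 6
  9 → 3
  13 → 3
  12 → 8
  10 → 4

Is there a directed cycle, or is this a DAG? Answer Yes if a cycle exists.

Yes

DFS with white/gray/black marking, starting from 15:
15 gray
  2 gray
    3 gray
      14 gray
      14 black
      3→15: 15 is gray → back edge
Back edge found, so a cycle exists: 15 → 2 → 3 → 15.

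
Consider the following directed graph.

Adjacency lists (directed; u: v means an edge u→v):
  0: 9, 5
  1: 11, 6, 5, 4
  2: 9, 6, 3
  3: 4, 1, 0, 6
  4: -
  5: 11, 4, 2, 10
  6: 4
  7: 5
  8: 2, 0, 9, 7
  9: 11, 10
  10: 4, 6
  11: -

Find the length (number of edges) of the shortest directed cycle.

4

For each vertex v, BFS finds the shortest path from v back to v.
The shortest such closed walk is 2 → 3 → 1 → 5 → 2, length 4.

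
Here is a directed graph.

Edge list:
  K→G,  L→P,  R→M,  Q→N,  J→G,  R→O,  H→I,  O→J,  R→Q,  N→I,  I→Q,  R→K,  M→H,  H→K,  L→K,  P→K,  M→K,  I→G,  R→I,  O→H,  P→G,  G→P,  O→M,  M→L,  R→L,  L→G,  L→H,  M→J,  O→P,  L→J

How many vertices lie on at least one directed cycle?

A vertex is on a directed cycle iff it belongs to a strongly connected component of size ≥ 2 (or has a self-loop).
The vertices on cycles are {G, I, K, N, P, Q} — 6 in total.

6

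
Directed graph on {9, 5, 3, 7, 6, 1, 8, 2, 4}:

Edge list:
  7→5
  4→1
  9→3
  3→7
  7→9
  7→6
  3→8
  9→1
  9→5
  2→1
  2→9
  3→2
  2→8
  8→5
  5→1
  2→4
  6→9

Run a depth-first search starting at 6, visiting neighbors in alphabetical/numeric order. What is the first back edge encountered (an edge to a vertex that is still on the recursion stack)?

2->9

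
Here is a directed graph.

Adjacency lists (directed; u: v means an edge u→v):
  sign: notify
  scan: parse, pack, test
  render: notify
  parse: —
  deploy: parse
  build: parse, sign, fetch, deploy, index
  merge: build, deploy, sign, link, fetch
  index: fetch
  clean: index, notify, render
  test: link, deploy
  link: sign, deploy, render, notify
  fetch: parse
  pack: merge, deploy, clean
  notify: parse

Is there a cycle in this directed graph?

No

DFS with white/gray/black marking, starting from deploy:
deploy gray
  parse gray
  parse black
deploy black
sign gray
  notify gray
    notify→parse: parse black — skip
  notify black
sign black
scan gray
  scan→parse: parse black — skip
  pack gray
    merge gray
      build gray
        build→parse: parse black — skip
        build→sign: sign black — skip
        fetch gray
          fetch→parse: parse black — skip
        fetch black
        build→deploy: deploy black — skip
        index gray
          index→fetch: fetch black — skip
        index black
      build black
      merge→deploy: deploy black — skip
      merge→sign: sign black — skip
      link gray
        link→sign: sign black — skip
        link→deploy: deploy black — skip
        render gray
          render→notify: notify black — skip
        render black
        link→notify: notify black — skip
      link black
      merge→fetch: fetch black — skip
    merge black
    pack→deploy: deploy black — skip
    clean gray
      clean→index: index black — skip
      clean→notify: notify black — skip
      clean→render: render black — skip
    clean black
  pack black
  test gray
    test→link: link black — skip
    test→deploy: deploy black — skip
  test black
scan black
Every edge goes to a white or black vertex — no back edge, so the graph is acyclic.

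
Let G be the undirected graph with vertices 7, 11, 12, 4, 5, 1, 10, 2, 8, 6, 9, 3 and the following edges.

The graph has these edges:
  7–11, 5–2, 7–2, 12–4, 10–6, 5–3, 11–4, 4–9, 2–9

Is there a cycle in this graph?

Yes

DFS, tracking each vertex's parent; an edge to a visited non-parent vertex closes a cycle.
Start from 4:
visit 4 (parent –)
  visit 11 (parent 4)
    11–4: parent, skip
    visit 7 (parent 11)
      7–11: parent, skip
      visit 2 (parent 7)
        visit 9 (parent 2)
          9–2: parent, skip
          9–4: 4 visited and ≠ parent → cycle
Cycle: 4 – 11 – 7 – 2 – 9 – 4.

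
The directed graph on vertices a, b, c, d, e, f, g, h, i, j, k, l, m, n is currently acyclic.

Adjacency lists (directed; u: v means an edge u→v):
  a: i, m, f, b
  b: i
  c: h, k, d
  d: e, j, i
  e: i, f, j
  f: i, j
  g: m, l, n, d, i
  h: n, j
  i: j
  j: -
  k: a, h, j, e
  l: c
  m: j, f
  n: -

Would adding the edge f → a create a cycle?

Adding f→a creates a cycle iff a can already reach f.
Path from a: a → f.
So a → … → f → a is a cycle.

Yes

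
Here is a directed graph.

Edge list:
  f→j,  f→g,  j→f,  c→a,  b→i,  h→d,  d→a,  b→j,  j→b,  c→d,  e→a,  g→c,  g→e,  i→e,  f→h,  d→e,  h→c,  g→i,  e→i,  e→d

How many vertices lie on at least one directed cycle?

A vertex is on a directed cycle iff it belongs to a strongly connected component of size ≥ 2 (or has a self-loop).
The vertices on cycles are {b, d, e, f, i, j} — 6 in total.

6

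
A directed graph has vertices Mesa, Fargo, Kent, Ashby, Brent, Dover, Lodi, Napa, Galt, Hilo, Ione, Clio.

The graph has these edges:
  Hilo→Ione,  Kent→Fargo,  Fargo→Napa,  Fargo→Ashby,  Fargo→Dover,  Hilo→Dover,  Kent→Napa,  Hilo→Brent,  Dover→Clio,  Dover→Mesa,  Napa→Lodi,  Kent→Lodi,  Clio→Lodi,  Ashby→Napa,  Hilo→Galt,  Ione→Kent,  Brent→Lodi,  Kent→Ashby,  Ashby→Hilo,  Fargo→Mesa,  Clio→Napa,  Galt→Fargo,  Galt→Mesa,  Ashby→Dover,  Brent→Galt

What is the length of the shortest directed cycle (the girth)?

For each vertex v, BFS finds the shortest path from v back to v.
The shortest such closed walk is Hilo → Ione → Kent → Ashby → Hilo, length 4.

4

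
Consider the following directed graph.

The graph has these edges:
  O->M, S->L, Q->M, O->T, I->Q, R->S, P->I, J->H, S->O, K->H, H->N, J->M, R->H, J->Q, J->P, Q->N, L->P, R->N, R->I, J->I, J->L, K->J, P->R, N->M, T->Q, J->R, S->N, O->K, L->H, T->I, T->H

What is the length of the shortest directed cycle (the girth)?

For each vertex v, BFS finds the shortest path from v back to v.
The shortest such closed walk is S → L → P → R → S, length 4.

4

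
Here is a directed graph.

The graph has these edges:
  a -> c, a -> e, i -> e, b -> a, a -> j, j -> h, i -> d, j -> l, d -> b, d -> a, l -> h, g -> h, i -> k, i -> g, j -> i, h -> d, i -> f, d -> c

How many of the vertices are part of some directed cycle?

8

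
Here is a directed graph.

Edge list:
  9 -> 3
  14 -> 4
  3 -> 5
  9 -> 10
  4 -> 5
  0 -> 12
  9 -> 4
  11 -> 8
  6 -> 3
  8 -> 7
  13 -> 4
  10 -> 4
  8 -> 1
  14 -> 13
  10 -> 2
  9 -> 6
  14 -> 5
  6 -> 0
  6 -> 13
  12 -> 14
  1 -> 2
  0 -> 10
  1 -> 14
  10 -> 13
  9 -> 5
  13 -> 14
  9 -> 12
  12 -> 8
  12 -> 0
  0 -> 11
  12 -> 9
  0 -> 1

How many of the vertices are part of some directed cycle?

A vertex is on a directed cycle iff it belongs to a strongly connected component of size ≥ 2 (or has a self-loop).
The vertices on cycles are {0, 6, 9, 12, 13, 14} — 6 in total.

6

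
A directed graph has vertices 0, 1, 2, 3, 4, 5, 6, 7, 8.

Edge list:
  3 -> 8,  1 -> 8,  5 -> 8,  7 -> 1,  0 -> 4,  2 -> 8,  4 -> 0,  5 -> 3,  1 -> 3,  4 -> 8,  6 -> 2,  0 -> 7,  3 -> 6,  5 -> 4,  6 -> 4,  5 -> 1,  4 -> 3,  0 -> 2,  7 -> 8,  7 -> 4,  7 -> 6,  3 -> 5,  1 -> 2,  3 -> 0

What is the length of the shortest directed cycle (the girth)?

2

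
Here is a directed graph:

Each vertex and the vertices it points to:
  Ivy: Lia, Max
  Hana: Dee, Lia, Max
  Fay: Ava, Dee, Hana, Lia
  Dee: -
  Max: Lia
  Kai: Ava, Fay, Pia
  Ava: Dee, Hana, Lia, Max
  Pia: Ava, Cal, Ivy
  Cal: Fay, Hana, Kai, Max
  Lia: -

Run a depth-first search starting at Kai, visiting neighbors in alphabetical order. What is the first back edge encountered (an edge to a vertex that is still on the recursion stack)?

DFS from Kai (visiting neighbors in alphabetical order); mark gray on enter, black on exit:
Kai gray
  Ava gray
    Dee gray
    Dee black
    Hana gray
      Hana→Dee: Dee black — skip
      Lia gray
      Lia black
      Max gray
        Max→Lia: Lia black — skip
      Max black
    Hana black
    Ava→Lia: Lia black — skip
    Ava→Max: Max black — skip
  Ava black
  Fay gray
    Fay→Ava: Ava black — skip
    Fay→Dee: Dee black — skip
    Fay→Hana: Hana black — skip
    Fay→Lia: Lia black — skip
  Fay black
  Pia gray
    Pia→Ava: Ava black — skip
    Cal gray
      Cal→Fay: Fay black — skip
      Cal→Hana: Hana black — skip
      Cal→Kai: Kai is gray → back edge
First back edge: Cal → Kai.

Cal->Kai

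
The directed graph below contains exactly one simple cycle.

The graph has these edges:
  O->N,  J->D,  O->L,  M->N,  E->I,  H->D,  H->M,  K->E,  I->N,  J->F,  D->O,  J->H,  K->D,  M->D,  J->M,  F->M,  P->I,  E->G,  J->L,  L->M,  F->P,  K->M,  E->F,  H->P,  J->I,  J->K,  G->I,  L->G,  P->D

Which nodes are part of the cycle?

DFS with gray/black marking from L:
L gray
  M gray
    D gray
      O gray
        O→L: L is gray → back edge
Back edge closes the cycle L → M → D → O → L; its vertices are {D, L, M, O}.

D, L, M, O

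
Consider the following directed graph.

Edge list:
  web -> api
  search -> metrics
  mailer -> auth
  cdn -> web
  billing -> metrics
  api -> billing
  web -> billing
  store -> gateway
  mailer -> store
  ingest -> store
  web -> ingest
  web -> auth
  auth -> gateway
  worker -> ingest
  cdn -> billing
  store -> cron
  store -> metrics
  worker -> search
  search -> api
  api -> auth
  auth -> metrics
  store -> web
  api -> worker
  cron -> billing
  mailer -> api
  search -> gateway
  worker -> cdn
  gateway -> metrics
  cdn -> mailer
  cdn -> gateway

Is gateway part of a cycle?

gateway lies on a cycle iff there is a path from gateway back to itself.
Exploring from gateway, it never reaches itself; equivalently, its strongly connected component is a singleton.

No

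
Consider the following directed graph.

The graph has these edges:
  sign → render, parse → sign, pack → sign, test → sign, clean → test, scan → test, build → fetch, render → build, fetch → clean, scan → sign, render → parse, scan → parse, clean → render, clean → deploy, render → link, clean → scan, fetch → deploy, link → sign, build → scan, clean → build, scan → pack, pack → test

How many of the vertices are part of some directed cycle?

A vertex is on a directed cycle iff it belongs to a strongly connected component of size ≥ 2 (or has a self-loop).
The vertices on cycles are {link, pack, scan, sign, test, build, clean, fetch, parse, render} — 10 in total.

10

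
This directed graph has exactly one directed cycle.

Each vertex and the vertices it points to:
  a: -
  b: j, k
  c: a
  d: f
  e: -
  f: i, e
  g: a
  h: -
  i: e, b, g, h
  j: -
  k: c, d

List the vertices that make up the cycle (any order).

b, d, f, i, k

DFS with gray/black marking from f:
f gray
  i gray
    e gray
    e black
    b gray
      j gray
      j black
      k gray
        c gray
          a gray
          a black
        c black
        d gray
          d→f: f is gray → back edge
Back edge closes the cycle f → i → b → k → d → f; its vertices are {b, d, f, i, k}.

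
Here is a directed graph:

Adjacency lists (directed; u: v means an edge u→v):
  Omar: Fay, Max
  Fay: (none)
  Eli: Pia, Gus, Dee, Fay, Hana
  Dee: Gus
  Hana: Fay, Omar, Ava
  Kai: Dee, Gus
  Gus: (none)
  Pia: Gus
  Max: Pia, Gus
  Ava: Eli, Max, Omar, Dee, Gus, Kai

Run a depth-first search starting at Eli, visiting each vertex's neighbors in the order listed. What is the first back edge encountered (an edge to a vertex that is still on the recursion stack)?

Ava→Eli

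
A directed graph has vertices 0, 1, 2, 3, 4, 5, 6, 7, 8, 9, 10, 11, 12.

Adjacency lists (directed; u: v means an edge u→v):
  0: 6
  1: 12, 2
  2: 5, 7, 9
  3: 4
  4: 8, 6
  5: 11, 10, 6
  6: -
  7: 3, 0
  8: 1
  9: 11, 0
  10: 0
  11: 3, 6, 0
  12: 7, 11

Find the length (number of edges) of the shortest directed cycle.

For each vertex v, BFS finds the shortest path from v back to v.
The shortest such closed walk is 8 → 1 → 2 → 7 → 3 → 4 → 8, length 6.

6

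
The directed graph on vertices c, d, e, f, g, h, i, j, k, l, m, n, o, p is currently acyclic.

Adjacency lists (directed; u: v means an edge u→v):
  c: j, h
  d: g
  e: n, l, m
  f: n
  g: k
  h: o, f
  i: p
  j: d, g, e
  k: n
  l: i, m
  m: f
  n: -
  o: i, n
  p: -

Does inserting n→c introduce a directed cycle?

Adding n→c creates a cycle iff c can already reach n.
Path from c: c → j → e → n.
So c → … → n → c is a cycle.

Yes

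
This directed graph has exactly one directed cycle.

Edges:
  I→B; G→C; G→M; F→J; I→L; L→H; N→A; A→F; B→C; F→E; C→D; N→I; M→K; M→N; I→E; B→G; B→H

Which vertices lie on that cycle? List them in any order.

DFS with gray/black marking from M:
M gray
  K gray
  K black
  N gray
    A gray
      F gray
        E gray
        E black
        J gray
        J black
      F black
    A black
    I gray
      B gray
        H gray
        H black
        C gray
          D gray
          D black
        C black
        G gray
          G→M: M is gray → back edge
Back edge closes the cycle M → N → I → B → G → M; its vertices are {B, G, I, M, N}.

B, G, I, M, N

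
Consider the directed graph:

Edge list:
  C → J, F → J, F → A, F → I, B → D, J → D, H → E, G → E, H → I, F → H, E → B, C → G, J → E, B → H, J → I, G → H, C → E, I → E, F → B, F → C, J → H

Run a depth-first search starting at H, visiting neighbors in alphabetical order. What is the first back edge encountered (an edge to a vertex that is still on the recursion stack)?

DFS from H (visiting neighbors in alphabetical order); mark gray on enter, black on exit:
H gray
  E gray
    B gray
      D gray
      D black
      B→H: H is gray → back edge
First back edge: B → H.

B->H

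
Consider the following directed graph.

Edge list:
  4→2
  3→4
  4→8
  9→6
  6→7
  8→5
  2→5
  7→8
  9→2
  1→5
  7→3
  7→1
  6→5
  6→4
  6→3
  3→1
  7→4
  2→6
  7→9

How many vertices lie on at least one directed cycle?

6

A vertex is on a directed cycle iff it belongs to a strongly connected component of size ≥ 2 (or has a self-loop).
The vertices on cycles are {2, 3, 4, 6, 7, 9} — 6 in total.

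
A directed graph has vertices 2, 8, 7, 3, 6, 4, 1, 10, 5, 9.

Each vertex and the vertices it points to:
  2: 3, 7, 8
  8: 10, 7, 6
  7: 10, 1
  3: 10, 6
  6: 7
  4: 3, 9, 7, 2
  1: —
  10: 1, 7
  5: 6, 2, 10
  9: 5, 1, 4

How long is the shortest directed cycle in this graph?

For each vertex v, BFS finds the shortest path from v back to v.
The shortest such closed walk is 9 → 4 → 9, length 2.

2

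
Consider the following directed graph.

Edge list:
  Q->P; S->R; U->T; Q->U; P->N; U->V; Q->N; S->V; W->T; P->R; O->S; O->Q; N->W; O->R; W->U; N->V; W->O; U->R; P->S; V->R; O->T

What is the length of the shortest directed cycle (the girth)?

4

For each vertex v, BFS finds the shortest path from v back to v.
The shortest such closed walk is W → O → Q → N → W, length 4.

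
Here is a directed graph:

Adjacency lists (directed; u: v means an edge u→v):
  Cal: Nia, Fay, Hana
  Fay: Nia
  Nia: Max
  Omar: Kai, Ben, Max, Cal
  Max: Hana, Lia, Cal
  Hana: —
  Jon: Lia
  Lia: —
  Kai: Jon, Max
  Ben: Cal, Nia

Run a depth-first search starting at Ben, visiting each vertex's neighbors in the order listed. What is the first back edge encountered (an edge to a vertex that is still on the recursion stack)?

Max->Cal

DFS from Ben (visiting each vertex's neighbors in the order listed); mark gray on enter, black on exit:
Ben gray
  Cal gray
    Nia gray
      Max gray
        Hana gray
        Hana black
        Lia gray
        Lia black
        Max→Cal: Cal is gray → back edge
First back edge: Max → Cal.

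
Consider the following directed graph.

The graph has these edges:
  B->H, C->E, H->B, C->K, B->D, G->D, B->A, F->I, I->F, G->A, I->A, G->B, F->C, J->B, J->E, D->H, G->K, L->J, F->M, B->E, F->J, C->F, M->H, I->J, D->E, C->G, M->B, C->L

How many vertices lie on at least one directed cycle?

6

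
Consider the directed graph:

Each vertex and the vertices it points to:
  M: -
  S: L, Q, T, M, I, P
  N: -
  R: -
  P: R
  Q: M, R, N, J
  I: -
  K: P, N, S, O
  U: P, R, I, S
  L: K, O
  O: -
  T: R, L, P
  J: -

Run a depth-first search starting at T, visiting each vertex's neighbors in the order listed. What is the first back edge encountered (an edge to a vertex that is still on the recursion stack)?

S→L

DFS from T (visiting each vertex's neighbors in the order listed); mark gray on enter, black on exit:
T gray
  R gray
  R black
  L gray
    K gray
      P gray
        P→R: R black — skip
      P black
      N gray
      N black
      S gray
        S→L: L is gray → back edge
First back edge: S → L.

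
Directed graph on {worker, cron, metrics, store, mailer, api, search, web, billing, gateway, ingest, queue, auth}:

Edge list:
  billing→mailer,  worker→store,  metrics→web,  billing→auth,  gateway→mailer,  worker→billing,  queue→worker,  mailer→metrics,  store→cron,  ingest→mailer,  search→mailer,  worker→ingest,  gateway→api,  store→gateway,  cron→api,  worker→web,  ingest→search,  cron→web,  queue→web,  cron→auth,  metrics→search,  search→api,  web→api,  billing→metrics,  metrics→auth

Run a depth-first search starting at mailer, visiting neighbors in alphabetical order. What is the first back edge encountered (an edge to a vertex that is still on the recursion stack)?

DFS from mailer (visiting neighbors in alphabetical order); mark gray on enter, black on exit:
mailer gray
  metrics gray
    auth gray
    auth black
    search gray
      api gray
      api black
      search→mailer: mailer is gray → back edge
First back edge: search → mailer.

search→mailer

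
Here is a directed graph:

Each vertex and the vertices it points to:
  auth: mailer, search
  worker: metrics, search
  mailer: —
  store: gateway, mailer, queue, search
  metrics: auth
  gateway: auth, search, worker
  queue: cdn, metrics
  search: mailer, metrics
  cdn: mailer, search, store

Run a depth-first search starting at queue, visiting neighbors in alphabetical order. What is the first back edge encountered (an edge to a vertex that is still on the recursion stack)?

auth→search

DFS from queue (visiting neighbors in alphabetical order); mark gray on enter, black on exit:
queue gray
  cdn gray
    mailer gray
    mailer black
    search gray
      search→mailer: mailer black — skip
      metrics gray
        auth gray
          auth→mailer: mailer black — skip
          auth→search: search is gray → back edge
First back edge: auth → search.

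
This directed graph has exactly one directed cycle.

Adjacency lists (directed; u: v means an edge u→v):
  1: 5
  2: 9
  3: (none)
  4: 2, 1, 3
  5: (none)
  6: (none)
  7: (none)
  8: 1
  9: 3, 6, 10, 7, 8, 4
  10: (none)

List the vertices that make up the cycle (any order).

2, 4, 9

DFS with gray/black marking from 9:
9 gray
  3 gray
  3 black
  6 gray
  6 black
  10 gray
  10 black
  7 gray
  7 black
  8 gray
    1 gray
      5 gray
      5 black
    1 black
  8 black
  4 gray
    2 gray
      2→9: 9 is gray → back edge
Back edge closes the cycle 9 → 4 → 2 → 9; its vertices are {2, 4, 9}.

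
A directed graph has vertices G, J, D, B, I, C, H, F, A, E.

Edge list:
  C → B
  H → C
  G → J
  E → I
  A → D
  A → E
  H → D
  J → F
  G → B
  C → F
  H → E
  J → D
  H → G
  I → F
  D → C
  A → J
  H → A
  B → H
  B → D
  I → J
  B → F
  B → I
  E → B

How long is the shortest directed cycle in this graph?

For each vertex v, BFS finds the shortest path from v back to v.
The shortest such closed walk is H → C → B → H, length 3.

3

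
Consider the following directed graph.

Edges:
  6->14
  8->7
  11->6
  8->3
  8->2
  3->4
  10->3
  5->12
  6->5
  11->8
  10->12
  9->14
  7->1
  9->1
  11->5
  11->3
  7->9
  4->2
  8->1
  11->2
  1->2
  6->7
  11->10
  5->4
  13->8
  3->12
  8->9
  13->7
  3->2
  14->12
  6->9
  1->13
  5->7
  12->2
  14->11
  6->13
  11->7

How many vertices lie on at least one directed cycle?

9

A vertex is on a directed cycle iff it belongs to a strongly connected component of size ≥ 2 (or has a self-loop).
The vertices on cycles are {1, 5, 6, 7, 8, 9, 11, 13, 14} — 9 in total.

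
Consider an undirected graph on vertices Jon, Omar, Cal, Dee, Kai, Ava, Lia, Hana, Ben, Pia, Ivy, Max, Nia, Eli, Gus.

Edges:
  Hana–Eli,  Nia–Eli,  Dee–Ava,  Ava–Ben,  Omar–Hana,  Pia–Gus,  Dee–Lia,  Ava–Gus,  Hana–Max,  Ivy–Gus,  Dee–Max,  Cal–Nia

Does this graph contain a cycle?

DFS, tracking each vertex's parent; an edge to a visited non-parent vertex closes a cycle.
Start from Lia:
visit Lia (parent –)
  visit Dee (parent Lia)
    Dee–Lia: parent, skip
    visit Ava (parent Dee)
      Ava–Dee: parent, skip
      visit Gus (parent Ava)
        visit Pia (parent Gus)
          Pia–Gus: parent, skip
        visit Ivy (parent Gus)
          Ivy–Gus: parent, skip
        Gus–Ava: parent, skip
      visit Ben (parent Ava)
        Ben–Ava: parent, skip
    visit Max (parent Dee)
      visit Hana (parent Max)
        visit Omar (parent Hana)
          Omar–Hana: parent, skip
        visit Eli (parent Hana)
          Eli–Hana: parent, skip
          visit Nia (parent Eli)
            Nia–Eli: parent, skip
            visit Cal (parent Nia)
              Cal–Nia: parent, skip
        Hana–Max: parent, skip
      Max–Dee: parent, skip
visit Jon (parent –)
visit Kai (parent –)
No non-parent visited neighbor found — the graph is a forest.

No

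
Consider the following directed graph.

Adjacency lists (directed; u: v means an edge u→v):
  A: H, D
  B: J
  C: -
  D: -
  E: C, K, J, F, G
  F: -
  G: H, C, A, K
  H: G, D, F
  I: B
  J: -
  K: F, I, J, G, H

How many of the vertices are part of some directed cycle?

4

A vertex is on a directed cycle iff it belongs to a strongly connected component of size ≥ 2 (or has a self-loop).
The vertices on cycles are {A, G, H, K} — 4 in total.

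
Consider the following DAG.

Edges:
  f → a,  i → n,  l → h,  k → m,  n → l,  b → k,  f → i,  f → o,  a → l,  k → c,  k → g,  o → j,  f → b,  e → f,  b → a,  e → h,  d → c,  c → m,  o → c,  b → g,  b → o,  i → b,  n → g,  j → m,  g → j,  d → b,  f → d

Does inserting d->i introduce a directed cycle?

No

Adding d→i creates a cycle iff i can already reach d.
Explore from i: no path reaches d. The graph stays acyclic.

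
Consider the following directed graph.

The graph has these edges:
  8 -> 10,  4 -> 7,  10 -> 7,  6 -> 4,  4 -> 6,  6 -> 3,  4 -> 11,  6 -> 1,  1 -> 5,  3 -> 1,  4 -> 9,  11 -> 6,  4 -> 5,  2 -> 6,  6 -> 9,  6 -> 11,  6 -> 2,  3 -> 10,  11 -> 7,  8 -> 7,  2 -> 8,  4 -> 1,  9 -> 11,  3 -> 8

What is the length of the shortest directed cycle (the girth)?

2

For each vertex v, BFS finds the shortest path from v back to v.
The shortest such closed walk is 6 → 2 → 6, length 2.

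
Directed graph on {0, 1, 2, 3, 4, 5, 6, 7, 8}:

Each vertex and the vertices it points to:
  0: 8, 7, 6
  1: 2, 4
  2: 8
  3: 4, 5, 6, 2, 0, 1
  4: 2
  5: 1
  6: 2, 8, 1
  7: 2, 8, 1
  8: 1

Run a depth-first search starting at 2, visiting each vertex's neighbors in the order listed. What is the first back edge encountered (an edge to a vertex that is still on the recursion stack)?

1->2

DFS from 2 (visiting each vertex's neighbors in the order listed); mark gray on enter, black on exit:
2 gray
  8 gray
    1 gray
      1→2: 2 is gray → back edge
First back edge: 1 → 2.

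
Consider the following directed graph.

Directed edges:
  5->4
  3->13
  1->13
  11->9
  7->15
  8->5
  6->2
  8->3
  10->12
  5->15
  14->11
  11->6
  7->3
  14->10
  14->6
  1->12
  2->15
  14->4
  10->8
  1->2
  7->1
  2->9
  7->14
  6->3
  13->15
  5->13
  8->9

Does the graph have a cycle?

DFS with white/gray/black marking, starting from 10:
10 gray
  12 gray
  12 black
  8 gray
    3 gray
      13 gray
        15 gray
        15 black
      13 black
    3 black
    5 gray
      5→13: 13 black — skip
      4 gray
      4 black
      5→15: 15 black — skip
    5 black
    9 gray
    9 black
  8 black
10 black
11 gray
  6 gray
    2 gray
      2→9: 9 black — skip
      2→15: 15 black — skip
    2 black
    6→3: 3 black — skip
  6 black
  11→9: 9 black — skip
11 black
7 gray
  7→3: 3 black — skip
  14 gray
    14→4: 4 black — skip
    14→6: 6 black — skip
    14→11: 11 black — skip
    14→10: 10 black — skip
  14 black
  7→15: 15 black — skip
  1 gray
    1→2: 2 black — skip
    1→12: 12 black — skip
    1→13: 13 black — skip
  1 black
7 black
Every edge goes to a white or black vertex — no back edge, so the graph is acyclic.

No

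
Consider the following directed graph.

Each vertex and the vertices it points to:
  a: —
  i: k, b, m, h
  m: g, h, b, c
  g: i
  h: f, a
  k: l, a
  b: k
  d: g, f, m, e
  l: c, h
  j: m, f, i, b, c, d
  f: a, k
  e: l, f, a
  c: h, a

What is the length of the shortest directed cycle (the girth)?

For each vertex v, BFS finds the shortest path from v back to v.
The shortest such closed walk is i → m → g → i, length 3.

3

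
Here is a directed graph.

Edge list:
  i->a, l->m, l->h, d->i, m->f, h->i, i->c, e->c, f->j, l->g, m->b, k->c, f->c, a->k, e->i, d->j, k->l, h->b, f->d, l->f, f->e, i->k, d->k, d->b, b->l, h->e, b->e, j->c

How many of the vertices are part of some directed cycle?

A vertex is on a directed cycle iff it belongs to a strongly connected component of size ≥ 2 (or has a self-loop).
The vertices on cycles are {a, b, d, e, f, h, i, k, l, m} — 10 in total.

10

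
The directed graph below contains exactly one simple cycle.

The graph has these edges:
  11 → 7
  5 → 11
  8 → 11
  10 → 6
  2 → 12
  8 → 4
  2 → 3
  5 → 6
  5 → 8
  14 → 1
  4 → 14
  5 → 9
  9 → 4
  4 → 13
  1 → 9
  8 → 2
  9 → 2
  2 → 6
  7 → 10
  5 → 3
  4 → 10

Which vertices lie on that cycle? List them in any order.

DFS with gray/black marking from 9:
9 gray
  2 gray
    12 gray
    12 black
    3 gray
    3 black
    6 gray
    6 black
  2 black
  4 gray
    14 gray
      1 gray
        1→9: 9 is gray → back edge
Back edge closes the cycle 9 → 4 → 14 → 1 → 9; its vertices are {1, 4, 9, 14}.

1, 4, 9, 14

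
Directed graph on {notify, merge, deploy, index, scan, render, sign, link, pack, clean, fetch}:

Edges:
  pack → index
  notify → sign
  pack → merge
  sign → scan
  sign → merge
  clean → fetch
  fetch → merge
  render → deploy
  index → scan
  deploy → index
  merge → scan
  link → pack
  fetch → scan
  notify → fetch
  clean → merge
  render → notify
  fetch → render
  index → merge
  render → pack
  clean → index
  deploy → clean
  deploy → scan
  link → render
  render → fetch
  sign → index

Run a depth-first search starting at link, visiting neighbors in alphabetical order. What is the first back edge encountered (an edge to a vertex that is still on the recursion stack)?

DFS from link (visiting neighbors in alphabetical order); mark gray on enter, black on exit:
link gray
  pack gray
    index gray
      merge gray
        scan gray
        scan black
      merge black
      index→scan: scan black — skip
    index black
    pack→merge: merge black — skip
  pack black
  render gray
    deploy gray
      clean gray
        fetch gray
          fetch→merge: merge black — skip
          fetch→render: render is gray → back edge
First back edge: fetch → render.

fetch→render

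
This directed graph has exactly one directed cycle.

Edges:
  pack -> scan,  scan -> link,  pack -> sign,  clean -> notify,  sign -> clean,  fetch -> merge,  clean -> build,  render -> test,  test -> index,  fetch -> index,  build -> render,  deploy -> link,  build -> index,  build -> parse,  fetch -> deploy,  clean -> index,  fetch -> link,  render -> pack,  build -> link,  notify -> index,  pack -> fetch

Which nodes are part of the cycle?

pack, sign, build, clean, render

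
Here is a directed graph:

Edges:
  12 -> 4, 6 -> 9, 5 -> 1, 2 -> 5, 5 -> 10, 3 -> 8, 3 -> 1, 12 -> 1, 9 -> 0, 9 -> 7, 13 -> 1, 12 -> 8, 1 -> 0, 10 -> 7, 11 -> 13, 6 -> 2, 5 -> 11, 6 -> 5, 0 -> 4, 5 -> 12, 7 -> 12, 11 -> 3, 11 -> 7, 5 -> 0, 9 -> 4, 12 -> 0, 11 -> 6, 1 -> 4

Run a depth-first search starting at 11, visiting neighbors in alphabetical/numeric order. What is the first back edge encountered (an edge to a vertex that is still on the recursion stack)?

DFS from 11 (visiting neighbors in alphabetical/numeric order); mark gray on enter, black on exit:
11 gray
  3 gray
    1 gray
      0 gray
        4 gray
        4 black
      0 black
      1→4: 4 black — skip
    1 black
    8 gray
    8 black
  3 black
  6 gray
    2 gray
      5 gray
        5→0: 0 black — skip
        5→1: 1 black — skip
        10 gray
          7 gray
            12 gray
              12→0: 0 black — skip
              12→1: 1 black — skip
              12→4: 4 black — skip
              12→8: 8 black — skip
            12 black
          7 black
        10 black
        5→11: 11 is gray → back edge
First back edge: 5 → 11.

5→11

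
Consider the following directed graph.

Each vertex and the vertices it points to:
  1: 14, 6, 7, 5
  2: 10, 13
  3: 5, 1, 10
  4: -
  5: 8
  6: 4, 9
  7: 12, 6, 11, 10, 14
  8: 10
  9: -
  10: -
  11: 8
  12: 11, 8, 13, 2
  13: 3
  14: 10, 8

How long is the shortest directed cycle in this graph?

5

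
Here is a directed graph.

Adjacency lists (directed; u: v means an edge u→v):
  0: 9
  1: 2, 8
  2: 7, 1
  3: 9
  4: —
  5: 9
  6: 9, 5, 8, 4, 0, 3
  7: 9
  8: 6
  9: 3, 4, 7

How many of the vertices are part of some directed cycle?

7

A vertex is on a directed cycle iff it belongs to a strongly connected component of size ≥ 2 (or has a self-loop).
The vertices on cycles are {1, 2, 3, 6, 7, 8, 9} — 7 in total.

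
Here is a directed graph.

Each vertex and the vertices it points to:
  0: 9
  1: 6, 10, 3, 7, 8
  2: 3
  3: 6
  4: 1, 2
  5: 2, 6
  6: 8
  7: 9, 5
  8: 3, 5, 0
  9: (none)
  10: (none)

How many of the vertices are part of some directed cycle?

5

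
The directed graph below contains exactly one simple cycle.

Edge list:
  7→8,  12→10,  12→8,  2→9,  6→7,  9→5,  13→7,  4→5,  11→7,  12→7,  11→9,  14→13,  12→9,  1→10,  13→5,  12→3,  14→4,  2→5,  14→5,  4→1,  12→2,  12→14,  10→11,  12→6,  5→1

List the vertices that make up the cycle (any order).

1, 5, 9, 10, 11

DFS with gray/black marking from 10:
10 gray
  11 gray
    9 gray
      5 gray
        1 gray
          1→10: 10 is gray → back edge
Back edge closes the cycle 10 → 11 → 9 → 5 → 1 → 10; its vertices are {1, 5, 9, 10, 11}.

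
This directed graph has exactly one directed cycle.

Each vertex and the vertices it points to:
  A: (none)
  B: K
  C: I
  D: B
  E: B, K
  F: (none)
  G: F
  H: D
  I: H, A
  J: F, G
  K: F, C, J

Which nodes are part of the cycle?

DFS with gray/black marking from B:
B gray
  K gray
    F gray
    F black
    C gray
      I gray
        H gray
          D gray
            D→B: B is gray → back edge
Back edge closes the cycle B → K → C → I → H → D → B; its vertices are {B, C, D, H, I, K}.

B, C, D, H, I, K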